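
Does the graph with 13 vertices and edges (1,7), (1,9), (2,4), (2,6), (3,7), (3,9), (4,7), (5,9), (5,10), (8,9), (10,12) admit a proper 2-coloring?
Yes. Partition: {1, 3, 4, 5, 6, 8, 11, 12, 13}, {2, 7, 9, 10}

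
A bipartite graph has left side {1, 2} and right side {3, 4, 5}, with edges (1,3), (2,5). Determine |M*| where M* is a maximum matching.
2 (matching: (1,3), (2,5); upper bound min(|L|,|R|) = min(2,3) = 2)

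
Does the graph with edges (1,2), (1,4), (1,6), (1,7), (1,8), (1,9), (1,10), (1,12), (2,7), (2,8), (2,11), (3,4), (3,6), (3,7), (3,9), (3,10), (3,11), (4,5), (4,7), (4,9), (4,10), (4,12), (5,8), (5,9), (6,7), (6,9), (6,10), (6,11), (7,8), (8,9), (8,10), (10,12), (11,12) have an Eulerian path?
Yes (the graph is connected and exactly 2 vertices have odd degree: {4, 5}; any Eulerian path must start and end at those)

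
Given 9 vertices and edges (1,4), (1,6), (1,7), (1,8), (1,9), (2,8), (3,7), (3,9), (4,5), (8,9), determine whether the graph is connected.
Yes (BFS from 1 visits [1, 4, 6, 7, 8, 9, 5, 3, 2] — all 9 vertices reached)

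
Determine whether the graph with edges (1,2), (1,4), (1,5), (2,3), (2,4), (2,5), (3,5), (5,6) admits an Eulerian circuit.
No (2 vertices have odd degree: {1, 6}; Eulerian circuit requires 0)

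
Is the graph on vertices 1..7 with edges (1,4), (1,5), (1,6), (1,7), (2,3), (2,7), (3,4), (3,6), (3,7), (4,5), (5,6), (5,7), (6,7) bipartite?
No (odd cycle of length 3: 7 -> 1 -> 6 -> 7)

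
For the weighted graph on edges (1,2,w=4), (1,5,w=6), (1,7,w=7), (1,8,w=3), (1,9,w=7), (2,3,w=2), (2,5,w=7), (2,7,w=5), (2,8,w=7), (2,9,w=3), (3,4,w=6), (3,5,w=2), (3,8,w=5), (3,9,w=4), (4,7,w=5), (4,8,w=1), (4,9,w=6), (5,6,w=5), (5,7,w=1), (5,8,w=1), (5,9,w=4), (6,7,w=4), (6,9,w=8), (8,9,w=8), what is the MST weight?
17 (MST edges: (1,8,w=3), (2,3,w=2), (2,9,w=3), (3,5,w=2), (4,8,w=1), (5,7,w=1), (5,8,w=1), (6,7,w=4); sum of weights 3 + 2 + 3 + 2 + 1 + 1 + 1 + 4 = 17)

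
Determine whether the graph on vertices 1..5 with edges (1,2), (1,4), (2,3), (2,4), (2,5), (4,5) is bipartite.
No (odd cycle of length 3: 2 -> 1 -> 4 -> 2)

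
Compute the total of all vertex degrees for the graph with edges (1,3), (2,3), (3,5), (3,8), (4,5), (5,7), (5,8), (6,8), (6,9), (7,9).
20 (handshake: sum of degrees = 2|E| = 2 x 10 = 20)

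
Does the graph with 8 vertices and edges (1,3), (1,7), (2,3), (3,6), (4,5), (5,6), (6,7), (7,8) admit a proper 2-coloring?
Yes. Partition: {1, 2, 4, 6, 8}, {3, 5, 7}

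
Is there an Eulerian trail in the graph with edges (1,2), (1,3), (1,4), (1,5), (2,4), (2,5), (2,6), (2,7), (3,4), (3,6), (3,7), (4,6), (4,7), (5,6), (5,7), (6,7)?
No (4 vertices have odd degree: {2, 4, 6, 7}; Eulerian path requires 0 or 2)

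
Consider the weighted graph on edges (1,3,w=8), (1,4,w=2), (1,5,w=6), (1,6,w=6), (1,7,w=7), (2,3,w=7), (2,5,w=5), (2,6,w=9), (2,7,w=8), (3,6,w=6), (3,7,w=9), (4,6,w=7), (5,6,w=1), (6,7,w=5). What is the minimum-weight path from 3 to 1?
8 (path: 3 -> 1; weights 8 = 8)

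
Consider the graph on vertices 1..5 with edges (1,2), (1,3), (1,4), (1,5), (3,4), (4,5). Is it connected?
Yes (BFS from 1 visits [1, 2, 3, 4, 5] — all 5 vertices reached)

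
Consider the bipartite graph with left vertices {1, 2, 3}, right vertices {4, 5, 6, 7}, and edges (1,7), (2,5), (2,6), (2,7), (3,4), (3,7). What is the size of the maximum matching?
3 (matching: (1,7), (2,6), (3,4); upper bound min(|L|,|R|) = min(3,4) = 3)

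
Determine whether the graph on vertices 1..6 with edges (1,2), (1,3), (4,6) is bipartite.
Yes. Partition: {1, 4, 5}, {2, 3, 6}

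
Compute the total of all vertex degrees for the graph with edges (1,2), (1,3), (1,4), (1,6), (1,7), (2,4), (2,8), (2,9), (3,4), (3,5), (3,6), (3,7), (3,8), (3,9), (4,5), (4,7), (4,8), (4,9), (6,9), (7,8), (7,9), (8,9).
44 (handshake: sum of degrees = 2|E| = 2 x 22 = 44)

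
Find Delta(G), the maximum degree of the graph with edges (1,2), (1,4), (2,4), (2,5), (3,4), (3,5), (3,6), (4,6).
4 (attained at vertex 4)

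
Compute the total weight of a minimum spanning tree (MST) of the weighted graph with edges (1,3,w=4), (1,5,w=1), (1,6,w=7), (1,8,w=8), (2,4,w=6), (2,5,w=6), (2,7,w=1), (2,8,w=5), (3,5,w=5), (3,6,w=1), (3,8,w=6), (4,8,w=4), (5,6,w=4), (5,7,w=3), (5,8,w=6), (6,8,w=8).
19 (MST edges: (1,3,w=4), (1,5,w=1), (2,7,w=1), (2,8,w=5), (3,6,w=1), (4,8,w=4), (5,7,w=3); sum of weights 4 + 1 + 1 + 5 + 1 + 4 + 3 = 19)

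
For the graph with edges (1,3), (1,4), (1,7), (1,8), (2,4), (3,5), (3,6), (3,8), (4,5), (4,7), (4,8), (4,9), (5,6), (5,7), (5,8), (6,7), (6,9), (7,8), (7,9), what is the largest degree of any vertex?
6 (attained at vertices 4, 7)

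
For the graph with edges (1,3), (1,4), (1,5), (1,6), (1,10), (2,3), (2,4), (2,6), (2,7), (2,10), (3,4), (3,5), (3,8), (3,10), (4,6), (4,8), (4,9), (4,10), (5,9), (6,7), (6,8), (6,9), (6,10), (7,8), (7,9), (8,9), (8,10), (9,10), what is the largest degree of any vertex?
7 (attained at vertices 4, 6, 10)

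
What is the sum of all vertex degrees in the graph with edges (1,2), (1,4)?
4 (handshake: sum of degrees = 2|E| = 2 x 2 = 4)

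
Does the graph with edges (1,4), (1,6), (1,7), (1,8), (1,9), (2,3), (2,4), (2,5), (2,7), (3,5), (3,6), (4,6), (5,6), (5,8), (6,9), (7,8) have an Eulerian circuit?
No (6 vertices have odd degree: {1, 3, 4, 6, 7, 8}; Eulerian circuit requires 0)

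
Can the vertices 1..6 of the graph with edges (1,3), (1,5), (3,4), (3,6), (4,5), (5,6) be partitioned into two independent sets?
Yes. Partition: {1, 2, 4, 6}, {3, 5}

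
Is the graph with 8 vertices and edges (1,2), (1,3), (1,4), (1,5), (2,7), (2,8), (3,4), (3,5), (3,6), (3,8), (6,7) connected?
Yes (BFS from 1 visits [1, 2, 3, 4, 5, 7, 8, 6] — all 8 vertices reached)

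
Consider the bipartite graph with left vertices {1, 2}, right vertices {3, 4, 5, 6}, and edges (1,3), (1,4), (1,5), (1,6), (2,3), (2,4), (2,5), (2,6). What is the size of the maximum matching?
2 (matching: (1,6), (2,5); upper bound min(|L|,|R|) = min(2,4) = 2)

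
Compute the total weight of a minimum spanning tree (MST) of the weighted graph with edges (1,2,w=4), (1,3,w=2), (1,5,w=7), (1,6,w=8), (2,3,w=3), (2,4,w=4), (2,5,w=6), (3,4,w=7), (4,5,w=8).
23 (MST edges: (1,3,w=2), (1,6,w=8), (2,3,w=3), (2,4,w=4), (2,5,w=6); sum of weights 2 + 8 + 3 + 4 + 6 = 23)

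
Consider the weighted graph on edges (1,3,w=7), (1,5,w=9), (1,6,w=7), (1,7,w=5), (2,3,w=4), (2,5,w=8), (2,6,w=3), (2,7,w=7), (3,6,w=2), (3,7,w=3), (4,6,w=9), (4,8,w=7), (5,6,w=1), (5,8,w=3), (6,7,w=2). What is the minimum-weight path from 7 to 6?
2 (path: 7 -> 6; weights 2 = 2)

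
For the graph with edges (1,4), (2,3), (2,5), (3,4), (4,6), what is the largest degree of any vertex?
3 (attained at vertex 4)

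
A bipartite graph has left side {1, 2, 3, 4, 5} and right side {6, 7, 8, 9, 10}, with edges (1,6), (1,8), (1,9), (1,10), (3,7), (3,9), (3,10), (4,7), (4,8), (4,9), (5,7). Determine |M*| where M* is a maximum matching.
4 (matching: (1,10), (3,9), (4,8), (5,7); upper bound min(|L|,|R|) = min(5,5) = 5)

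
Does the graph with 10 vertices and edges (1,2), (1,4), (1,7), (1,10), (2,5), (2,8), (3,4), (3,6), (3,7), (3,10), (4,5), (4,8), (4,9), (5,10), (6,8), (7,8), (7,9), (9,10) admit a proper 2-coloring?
Yes. Partition: {1, 3, 5, 8, 9}, {2, 4, 6, 7, 10}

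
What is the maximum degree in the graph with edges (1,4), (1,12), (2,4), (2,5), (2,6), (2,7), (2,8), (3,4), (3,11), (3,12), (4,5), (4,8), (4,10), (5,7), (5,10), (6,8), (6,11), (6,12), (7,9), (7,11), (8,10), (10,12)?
6 (attained at vertex 4)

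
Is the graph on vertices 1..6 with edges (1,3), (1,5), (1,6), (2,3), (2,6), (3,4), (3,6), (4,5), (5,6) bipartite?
No (odd cycle of length 3: 6 -> 1 -> 3 -> 6)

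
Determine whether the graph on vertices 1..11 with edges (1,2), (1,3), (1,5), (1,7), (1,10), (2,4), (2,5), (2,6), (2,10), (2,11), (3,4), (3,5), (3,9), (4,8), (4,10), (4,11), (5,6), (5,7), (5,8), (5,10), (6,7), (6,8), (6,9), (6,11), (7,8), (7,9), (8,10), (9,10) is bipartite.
No (odd cycle of length 3: 10 -> 1 -> 5 -> 10)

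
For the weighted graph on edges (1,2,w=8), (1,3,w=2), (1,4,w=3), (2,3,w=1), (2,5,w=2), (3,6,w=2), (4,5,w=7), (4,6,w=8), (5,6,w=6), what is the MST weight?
10 (MST edges: (1,3,w=2), (1,4,w=3), (2,3,w=1), (2,5,w=2), (3,6,w=2); sum of weights 2 + 3 + 1 + 2 + 2 = 10)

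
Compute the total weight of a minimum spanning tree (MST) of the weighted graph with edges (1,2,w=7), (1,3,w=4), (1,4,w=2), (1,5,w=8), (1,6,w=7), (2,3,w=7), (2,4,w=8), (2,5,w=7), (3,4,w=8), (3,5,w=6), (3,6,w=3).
22 (MST edges: (1,2,w=7), (1,3,w=4), (1,4,w=2), (3,5,w=6), (3,6,w=3); sum of weights 7 + 4 + 2 + 6 + 3 = 22)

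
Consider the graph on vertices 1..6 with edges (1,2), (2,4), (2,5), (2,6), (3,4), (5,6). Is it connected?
Yes (BFS from 1 visits [1, 2, 4, 5, 6, 3] — all 6 vertices reached)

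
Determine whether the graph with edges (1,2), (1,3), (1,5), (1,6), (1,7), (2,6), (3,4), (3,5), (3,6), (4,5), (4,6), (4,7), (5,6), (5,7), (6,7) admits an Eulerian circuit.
No (2 vertices have odd degree: {1, 5}; Eulerian circuit requires 0)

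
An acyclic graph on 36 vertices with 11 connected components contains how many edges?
25 (Each of the 11 component trees on V_i vertices has V_i - 1 edges; summing gives V - C = 36 - 11 = 25)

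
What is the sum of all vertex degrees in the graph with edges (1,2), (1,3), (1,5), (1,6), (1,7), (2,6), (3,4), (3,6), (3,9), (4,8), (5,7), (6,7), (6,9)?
26 (handshake: sum of degrees = 2|E| = 2 x 13 = 26)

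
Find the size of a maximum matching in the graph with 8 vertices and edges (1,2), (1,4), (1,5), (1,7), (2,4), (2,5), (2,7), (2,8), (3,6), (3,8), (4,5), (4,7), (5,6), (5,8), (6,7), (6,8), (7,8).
4 (matching: (1,5), (2,8), (3,6), (4,7); upper bound floor(n/2) = floor(8/2) = 4)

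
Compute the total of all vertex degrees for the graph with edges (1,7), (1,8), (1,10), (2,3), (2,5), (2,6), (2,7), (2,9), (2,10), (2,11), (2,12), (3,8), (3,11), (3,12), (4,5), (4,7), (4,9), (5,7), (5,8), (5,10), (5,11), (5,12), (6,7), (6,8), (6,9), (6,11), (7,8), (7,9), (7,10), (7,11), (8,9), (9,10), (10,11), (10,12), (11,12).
70 (handshake: sum of degrees = 2|E| = 2 x 35 = 70)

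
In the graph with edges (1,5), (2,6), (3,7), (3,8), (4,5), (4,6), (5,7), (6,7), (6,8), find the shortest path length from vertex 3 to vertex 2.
3 (path: 3 -> 7 -> 6 -> 2, 3 edges)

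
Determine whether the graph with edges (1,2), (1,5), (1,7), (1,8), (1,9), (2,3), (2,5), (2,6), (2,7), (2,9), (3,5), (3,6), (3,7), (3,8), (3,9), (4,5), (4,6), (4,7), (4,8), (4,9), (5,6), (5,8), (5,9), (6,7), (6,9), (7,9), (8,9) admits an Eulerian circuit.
No (4 vertices have odd degree: {1, 4, 5, 8}; Eulerian circuit requires 0)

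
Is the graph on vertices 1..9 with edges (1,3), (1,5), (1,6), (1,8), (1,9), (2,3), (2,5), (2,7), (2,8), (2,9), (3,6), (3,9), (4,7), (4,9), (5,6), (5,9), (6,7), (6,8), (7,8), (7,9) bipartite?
No (odd cycle of length 3: 9 -> 1 -> 3 -> 9)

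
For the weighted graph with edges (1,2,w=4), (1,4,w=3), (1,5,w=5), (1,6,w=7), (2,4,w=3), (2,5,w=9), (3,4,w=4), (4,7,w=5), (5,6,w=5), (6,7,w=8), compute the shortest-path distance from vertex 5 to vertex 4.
8 (path: 5 -> 1 -> 4; weights 5 + 3 = 8)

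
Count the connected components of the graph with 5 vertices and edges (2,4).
4 (components: {1}, {2, 4}, {3}, {5})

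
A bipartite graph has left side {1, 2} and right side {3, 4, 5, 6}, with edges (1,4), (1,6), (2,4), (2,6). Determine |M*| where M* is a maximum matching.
2 (matching: (1,6), (2,4); upper bound min(|L|,|R|) = min(2,4) = 2)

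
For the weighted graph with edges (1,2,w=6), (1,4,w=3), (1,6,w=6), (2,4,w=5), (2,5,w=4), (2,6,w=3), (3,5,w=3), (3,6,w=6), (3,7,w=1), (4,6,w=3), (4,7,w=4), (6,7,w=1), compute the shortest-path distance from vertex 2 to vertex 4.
5 (path: 2 -> 4; weights 5 = 5)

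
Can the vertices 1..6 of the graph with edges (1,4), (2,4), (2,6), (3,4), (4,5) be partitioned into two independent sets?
Yes. Partition: {1, 2, 3, 5}, {4, 6}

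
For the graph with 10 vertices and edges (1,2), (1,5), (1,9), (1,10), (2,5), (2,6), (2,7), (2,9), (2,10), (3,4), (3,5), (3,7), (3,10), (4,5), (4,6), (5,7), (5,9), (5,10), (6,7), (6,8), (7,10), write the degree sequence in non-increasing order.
[7, 6, 5, 5, 4, 4, 4, 3, 3, 1] (degrees: deg(1)=4, deg(2)=6, deg(3)=4, deg(4)=3, deg(5)=7, deg(6)=4, deg(7)=5, deg(8)=1, deg(9)=3, deg(10)=5)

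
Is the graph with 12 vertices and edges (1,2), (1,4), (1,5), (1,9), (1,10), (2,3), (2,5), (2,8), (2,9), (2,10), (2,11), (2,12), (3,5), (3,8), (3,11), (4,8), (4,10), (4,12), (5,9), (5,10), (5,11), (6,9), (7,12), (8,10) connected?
Yes (BFS from 1 visits [1, 2, 4, 5, 9, 10, 3, 8, 11, 12, 6, 7] — all 12 vertices reached)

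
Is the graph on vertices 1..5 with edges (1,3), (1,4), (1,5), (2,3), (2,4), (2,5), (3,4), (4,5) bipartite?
No (odd cycle of length 3: 4 -> 1 -> 5 -> 4)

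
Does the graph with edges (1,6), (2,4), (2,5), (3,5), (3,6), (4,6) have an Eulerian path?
Yes (the graph is connected and exactly 2 vertices have odd degree: {1, 6}; any Eulerian path must start and end at those)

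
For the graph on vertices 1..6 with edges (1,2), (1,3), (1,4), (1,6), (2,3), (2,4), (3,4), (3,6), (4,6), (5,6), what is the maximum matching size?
3 (matching: (1,4), (2,3), (5,6); upper bound floor(n/2) = floor(6/2) = 3)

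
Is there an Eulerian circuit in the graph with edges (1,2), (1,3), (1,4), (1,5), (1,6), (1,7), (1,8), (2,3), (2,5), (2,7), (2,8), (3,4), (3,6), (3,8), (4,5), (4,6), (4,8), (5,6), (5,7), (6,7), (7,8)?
No (8 vertices have odd degree: {1, 2, 3, 4, 5, 6, 7, 8}; Eulerian circuit requires 0)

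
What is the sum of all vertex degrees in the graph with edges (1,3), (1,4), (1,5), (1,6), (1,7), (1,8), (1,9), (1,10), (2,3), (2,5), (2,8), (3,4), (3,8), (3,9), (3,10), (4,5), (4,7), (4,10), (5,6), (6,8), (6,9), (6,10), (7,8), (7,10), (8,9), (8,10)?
52 (handshake: sum of degrees = 2|E| = 2 x 26 = 52)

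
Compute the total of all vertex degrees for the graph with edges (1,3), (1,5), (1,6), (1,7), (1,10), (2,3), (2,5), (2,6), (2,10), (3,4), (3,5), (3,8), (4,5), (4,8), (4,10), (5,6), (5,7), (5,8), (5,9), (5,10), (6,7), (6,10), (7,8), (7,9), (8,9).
50 (handshake: sum of degrees = 2|E| = 2 x 25 = 50)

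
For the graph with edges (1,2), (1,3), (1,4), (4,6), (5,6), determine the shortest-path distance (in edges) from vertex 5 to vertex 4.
2 (path: 5 -> 6 -> 4, 2 edges)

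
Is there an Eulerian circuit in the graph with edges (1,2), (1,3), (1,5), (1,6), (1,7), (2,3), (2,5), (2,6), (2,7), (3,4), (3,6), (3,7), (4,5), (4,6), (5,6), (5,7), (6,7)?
No (6 vertices have odd degree: {1, 2, 3, 4, 5, 7}; Eulerian circuit requires 0)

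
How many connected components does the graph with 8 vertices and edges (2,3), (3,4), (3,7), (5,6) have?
4 (components: {1}, {2, 3, 4, 7}, {5, 6}, {8})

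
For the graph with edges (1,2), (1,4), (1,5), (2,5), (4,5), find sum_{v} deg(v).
10 (handshake: sum of degrees = 2|E| = 2 x 5 = 10)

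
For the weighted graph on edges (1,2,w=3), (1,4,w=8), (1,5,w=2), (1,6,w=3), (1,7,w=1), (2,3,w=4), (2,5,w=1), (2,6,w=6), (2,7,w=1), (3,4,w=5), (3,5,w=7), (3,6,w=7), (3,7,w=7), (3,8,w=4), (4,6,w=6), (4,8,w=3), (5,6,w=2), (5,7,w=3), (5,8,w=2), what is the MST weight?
14 (MST edges: (1,7,w=1), (2,3,w=4), (2,5,w=1), (2,7,w=1), (4,8,w=3), (5,6,w=2), (5,8,w=2); sum of weights 1 + 4 + 1 + 1 + 3 + 2 + 2 = 14)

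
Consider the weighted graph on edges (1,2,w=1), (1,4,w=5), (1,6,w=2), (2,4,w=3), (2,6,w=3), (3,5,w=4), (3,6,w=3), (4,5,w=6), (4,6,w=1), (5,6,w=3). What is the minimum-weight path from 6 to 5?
3 (path: 6 -> 5; weights 3 = 3)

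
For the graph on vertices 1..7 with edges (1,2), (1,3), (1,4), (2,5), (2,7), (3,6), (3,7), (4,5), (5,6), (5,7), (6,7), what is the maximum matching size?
3 (matching: (1,4), (3,7), (5,6); upper bound floor(n/2) = floor(7/2) = 3)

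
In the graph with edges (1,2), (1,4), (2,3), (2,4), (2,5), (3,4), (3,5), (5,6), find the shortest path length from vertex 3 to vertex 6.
2 (path: 3 -> 5 -> 6, 2 edges)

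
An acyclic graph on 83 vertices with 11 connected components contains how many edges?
72 (Each of the 11 component trees on V_i vertices has V_i - 1 edges; summing gives V - C = 83 - 11 = 72)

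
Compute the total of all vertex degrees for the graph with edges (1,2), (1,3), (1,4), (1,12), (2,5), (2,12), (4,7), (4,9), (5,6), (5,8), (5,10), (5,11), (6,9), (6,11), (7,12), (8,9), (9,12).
34 (handshake: sum of degrees = 2|E| = 2 x 17 = 34)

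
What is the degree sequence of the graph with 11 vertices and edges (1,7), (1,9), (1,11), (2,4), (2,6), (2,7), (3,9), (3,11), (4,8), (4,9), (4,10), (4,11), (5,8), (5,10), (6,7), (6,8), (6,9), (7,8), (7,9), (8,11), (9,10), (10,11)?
[6, 5, 5, 5, 5, 4, 4, 3, 3, 2, 2] (degrees: deg(1)=3, deg(2)=3, deg(3)=2, deg(4)=5, deg(5)=2, deg(6)=4, deg(7)=5, deg(8)=5, deg(9)=6, deg(10)=4, deg(11)=5)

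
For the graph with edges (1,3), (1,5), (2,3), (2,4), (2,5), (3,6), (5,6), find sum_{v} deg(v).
14 (handshake: sum of degrees = 2|E| = 2 x 7 = 14)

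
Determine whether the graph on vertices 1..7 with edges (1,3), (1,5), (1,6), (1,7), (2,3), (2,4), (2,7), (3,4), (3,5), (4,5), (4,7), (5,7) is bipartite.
No (odd cycle of length 3: 3 -> 1 -> 5 -> 3)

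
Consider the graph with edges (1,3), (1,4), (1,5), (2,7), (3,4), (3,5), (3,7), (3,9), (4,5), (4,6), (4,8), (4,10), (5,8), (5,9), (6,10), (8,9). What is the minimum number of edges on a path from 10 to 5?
2 (path: 10 -> 4 -> 5, 2 edges)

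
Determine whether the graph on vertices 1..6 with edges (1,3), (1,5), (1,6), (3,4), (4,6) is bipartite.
Yes. Partition: {1, 2, 4}, {3, 5, 6}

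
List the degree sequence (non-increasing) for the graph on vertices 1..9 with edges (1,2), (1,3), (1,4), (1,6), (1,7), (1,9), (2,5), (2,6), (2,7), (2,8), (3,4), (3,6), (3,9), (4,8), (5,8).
[6, 5, 4, 3, 3, 3, 2, 2, 2] (degrees: deg(1)=6, deg(2)=5, deg(3)=4, deg(4)=3, deg(5)=2, deg(6)=3, deg(7)=2, deg(8)=3, deg(9)=2)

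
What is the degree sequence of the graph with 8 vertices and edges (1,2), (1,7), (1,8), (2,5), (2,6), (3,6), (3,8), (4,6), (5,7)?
[3, 3, 3, 2, 2, 2, 2, 1] (degrees: deg(1)=3, deg(2)=3, deg(3)=2, deg(4)=1, deg(5)=2, deg(6)=3, deg(7)=2, deg(8)=2)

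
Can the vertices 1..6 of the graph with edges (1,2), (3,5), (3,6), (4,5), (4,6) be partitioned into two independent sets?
Yes. Partition: {1, 3, 4}, {2, 5, 6}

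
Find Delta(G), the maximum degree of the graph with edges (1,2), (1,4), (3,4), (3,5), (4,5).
3 (attained at vertex 4)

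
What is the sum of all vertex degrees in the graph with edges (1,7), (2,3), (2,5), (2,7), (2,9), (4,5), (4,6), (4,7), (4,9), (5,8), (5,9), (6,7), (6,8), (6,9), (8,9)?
30 (handshake: sum of degrees = 2|E| = 2 x 15 = 30)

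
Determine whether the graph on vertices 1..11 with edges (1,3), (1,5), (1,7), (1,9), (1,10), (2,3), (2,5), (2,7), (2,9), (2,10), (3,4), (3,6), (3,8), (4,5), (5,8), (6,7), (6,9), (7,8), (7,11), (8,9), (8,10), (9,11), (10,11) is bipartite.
Yes. Partition: {1, 2, 4, 6, 8, 11}, {3, 5, 7, 9, 10}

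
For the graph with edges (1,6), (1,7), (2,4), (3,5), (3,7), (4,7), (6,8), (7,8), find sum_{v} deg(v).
16 (handshake: sum of degrees = 2|E| = 2 x 8 = 16)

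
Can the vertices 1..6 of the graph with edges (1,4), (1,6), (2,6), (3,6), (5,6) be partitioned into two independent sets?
Yes. Partition: {1, 2, 3, 5}, {4, 6}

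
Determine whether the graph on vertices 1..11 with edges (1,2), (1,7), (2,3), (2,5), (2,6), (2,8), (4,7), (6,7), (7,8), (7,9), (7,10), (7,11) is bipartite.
Yes. Partition: {1, 3, 4, 5, 6, 8, 9, 10, 11}, {2, 7}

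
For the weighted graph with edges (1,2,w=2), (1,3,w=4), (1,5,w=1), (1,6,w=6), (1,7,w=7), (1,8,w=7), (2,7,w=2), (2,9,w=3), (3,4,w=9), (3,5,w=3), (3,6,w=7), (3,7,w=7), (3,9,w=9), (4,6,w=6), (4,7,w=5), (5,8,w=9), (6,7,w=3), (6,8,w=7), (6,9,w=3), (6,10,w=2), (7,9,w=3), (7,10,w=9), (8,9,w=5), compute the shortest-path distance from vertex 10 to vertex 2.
7 (path: 10 -> 6 -> 7 -> 2; weights 2 + 3 + 2 = 7)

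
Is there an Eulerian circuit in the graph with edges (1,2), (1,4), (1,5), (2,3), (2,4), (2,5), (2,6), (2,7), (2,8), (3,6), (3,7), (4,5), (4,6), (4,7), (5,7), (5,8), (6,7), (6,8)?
No (8 vertices have odd degree: {1, 2, 3, 4, 5, 6, 7, 8}; Eulerian circuit requires 0)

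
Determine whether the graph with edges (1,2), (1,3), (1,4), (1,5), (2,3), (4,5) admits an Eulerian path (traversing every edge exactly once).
Yes — and in fact it has an Eulerian circuit (the graph is connected and all 5 vertices have even degree)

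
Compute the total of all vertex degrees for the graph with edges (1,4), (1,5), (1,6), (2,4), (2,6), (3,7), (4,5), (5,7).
16 (handshake: sum of degrees = 2|E| = 2 x 8 = 16)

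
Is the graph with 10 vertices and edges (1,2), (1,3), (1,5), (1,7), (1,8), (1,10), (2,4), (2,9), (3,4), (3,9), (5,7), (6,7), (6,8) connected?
Yes (BFS from 1 visits [1, 2, 3, 5, 7, 8, 10, 4, 9, 6] — all 10 vertices reached)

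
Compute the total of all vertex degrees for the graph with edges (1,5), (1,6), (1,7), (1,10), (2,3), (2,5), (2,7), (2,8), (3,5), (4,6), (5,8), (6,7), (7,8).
26 (handshake: sum of degrees = 2|E| = 2 x 13 = 26)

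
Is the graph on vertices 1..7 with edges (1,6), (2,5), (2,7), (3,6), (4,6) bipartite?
Yes. Partition: {1, 2, 3, 4}, {5, 6, 7}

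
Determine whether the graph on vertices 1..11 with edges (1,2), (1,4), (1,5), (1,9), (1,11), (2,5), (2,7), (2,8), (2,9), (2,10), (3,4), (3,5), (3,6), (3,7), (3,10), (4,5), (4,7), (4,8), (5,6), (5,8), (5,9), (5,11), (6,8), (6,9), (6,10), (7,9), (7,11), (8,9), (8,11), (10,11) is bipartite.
No (odd cycle of length 3: 2 -> 1 -> 5 -> 2)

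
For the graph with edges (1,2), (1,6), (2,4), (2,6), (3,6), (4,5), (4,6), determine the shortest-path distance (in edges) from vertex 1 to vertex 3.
2 (path: 1 -> 6 -> 3, 2 edges)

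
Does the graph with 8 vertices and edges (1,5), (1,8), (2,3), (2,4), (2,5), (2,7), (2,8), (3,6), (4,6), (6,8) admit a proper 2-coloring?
Yes. Partition: {1, 2, 6}, {3, 4, 5, 7, 8}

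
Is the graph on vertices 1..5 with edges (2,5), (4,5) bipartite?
Yes. Partition: {1, 2, 3, 4}, {5}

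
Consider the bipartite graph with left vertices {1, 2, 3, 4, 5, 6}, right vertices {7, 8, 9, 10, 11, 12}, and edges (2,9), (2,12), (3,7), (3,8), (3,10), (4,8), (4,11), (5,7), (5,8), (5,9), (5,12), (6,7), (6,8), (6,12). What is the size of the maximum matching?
5 (matching: (2,12), (3,10), (4,11), (5,9), (6,8); upper bound min(|L|,|R|) = min(6,6) = 6)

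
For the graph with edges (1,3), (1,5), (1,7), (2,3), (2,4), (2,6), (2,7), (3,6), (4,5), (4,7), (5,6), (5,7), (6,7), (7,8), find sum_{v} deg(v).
28 (handshake: sum of degrees = 2|E| = 2 x 14 = 28)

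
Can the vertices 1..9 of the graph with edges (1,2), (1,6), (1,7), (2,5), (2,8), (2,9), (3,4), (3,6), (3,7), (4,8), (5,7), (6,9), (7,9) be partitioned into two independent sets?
Yes. Partition: {1, 3, 5, 8, 9}, {2, 4, 6, 7}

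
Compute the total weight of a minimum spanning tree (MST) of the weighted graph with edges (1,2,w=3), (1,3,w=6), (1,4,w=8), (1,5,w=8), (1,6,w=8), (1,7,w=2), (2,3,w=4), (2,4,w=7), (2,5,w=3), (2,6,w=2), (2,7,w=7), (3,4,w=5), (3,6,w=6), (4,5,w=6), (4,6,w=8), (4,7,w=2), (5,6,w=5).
16 (MST edges: (1,2,w=3), (1,7,w=2), (2,3,w=4), (2,5,w=3), (2,6,w=2), (4,7,w=2); sum of weights 3 + 2 + 4 + 3 + 2 + 2 = 16)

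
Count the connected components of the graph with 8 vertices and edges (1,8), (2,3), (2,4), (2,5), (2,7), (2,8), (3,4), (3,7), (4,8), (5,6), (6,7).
1 (components: {1, 2, 3, 4, 5, 6, 7, 8})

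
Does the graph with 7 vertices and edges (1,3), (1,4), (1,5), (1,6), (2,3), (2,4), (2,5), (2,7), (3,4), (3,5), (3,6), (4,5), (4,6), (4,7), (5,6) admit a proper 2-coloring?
No (odd cycle of length 3: 4 -> 1 -> 5 -> 4)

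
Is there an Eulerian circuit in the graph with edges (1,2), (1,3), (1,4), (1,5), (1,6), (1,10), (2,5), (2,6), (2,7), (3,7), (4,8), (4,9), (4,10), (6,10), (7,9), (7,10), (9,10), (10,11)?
No (4 vertices have odd degree: {6, 8, 9, 11}; Eulerian circuit requires 0)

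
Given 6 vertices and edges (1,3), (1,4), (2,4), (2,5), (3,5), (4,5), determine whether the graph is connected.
No, it has 2 components: {1, 2, 3, 4, 5}, {6}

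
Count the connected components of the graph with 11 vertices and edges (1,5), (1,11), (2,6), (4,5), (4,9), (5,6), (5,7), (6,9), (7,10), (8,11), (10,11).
2 (components: {1, 2, 4, 5, 6, 7, 8, 9, 10, 11}, {3})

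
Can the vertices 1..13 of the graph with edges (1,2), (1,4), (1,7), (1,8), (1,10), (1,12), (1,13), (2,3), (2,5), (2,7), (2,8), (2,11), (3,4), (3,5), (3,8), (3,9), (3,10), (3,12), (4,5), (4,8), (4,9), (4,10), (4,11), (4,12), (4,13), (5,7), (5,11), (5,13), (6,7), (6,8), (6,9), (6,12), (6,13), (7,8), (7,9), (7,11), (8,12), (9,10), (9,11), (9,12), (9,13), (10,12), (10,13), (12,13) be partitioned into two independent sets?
No (odd cycle of length 3: 2 -> 1 -> 7 -> 2)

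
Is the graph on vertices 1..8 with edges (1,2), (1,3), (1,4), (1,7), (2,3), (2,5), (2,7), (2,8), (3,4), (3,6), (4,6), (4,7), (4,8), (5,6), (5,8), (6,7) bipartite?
No (odd cycle of length 3: 3 -> 1 -> 2 -> 3)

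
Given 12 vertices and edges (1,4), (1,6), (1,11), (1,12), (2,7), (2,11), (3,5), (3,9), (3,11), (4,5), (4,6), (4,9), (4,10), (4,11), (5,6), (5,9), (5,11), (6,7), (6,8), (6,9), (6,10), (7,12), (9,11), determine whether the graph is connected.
Yes (BFS from 1 visits [1, 4, 6, 11, 12, 5, 9, 10, 7, 8, 2, 3] — all 12 vertices reached)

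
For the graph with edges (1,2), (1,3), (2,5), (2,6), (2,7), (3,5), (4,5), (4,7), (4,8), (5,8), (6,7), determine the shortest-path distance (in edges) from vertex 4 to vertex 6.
2 (path: 4 -> 7 -> 6, 2 edges)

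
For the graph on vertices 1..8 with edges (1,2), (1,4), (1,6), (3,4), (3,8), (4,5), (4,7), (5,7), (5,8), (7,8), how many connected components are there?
1 (components: {1, 2, 3, 4, 5, 6, 7, 8})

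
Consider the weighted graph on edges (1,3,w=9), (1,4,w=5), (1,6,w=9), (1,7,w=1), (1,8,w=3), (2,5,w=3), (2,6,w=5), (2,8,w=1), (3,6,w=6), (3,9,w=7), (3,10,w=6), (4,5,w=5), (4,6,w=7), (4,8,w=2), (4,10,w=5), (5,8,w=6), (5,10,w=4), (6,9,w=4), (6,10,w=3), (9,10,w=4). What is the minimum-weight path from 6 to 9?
4 (path: 6 -> 9; weights 4 = 4)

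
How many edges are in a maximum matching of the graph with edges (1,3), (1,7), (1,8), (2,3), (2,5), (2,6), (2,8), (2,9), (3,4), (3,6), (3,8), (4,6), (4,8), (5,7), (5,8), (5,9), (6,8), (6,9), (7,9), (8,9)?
4 (matching: (2,6), (3,4), (5,7), (8,9); upper bound floor(n/2) = floor(9/2) = 4)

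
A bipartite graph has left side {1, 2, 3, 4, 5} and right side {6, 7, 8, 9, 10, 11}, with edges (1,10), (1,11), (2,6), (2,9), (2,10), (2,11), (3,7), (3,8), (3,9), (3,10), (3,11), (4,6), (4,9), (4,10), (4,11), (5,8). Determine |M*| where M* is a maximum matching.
5 (matching: (1,11), (2,10), (3,7), (4,9), (5,8); upper bound min(|L|,|R|) = min(5,6) = 5)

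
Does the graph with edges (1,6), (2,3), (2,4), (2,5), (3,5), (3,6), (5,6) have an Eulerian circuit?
No (6 vertices have odd degree: {1, 2, 3, 4, 5, 6}; Eulerian circuit requires 0)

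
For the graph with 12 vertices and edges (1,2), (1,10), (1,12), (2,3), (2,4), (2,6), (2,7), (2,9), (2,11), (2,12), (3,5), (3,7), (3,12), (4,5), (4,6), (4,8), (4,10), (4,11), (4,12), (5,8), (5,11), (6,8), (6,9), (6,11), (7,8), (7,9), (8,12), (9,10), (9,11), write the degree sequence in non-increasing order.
[8, 7, 5, 5, 5, 5, 5, 4, 4, 4, 3, 3] (degrees: deg(1)=3, deg(2)=8, deg(3)=4, deg(4)=7, deg(5)=4, deg(6)=5, deg(7)=4, deg(8)=5, deg(9)=5, deg(10)=3, deg(11)=5, deg(12)=5)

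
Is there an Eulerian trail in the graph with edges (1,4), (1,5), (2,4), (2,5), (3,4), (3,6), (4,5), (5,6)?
Yes — and in fact it has an Eulerian circuit (the graph is connected and all 6 vertices have even degree)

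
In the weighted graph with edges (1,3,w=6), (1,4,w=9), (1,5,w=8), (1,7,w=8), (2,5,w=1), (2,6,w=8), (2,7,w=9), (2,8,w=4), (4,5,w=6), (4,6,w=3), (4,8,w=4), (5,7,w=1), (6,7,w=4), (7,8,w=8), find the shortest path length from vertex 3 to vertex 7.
14 (path: 3 -> 1 -> 7; weights 6 + 8 = 14)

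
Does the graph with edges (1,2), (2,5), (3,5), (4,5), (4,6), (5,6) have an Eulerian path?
Yes (the graph is connected and exactly 2 vertices have odd degree: {1, 3}; any Eulerian path must start and end at those)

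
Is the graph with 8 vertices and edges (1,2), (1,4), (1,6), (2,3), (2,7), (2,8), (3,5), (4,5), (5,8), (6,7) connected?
Yes (BFS from 1 visits [1, 2, 4, 6, 3, 7, 8, 5] — all 8 vertices reached)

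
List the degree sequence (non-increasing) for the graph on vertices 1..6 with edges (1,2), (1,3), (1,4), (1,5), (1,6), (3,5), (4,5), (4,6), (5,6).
[5, 4, 3, 3, 2, 1] (degrees: deg(1)=5, deg(2)=1, deg(3)=2, deg(4)=3, deg(5)=4, deg(6)=3)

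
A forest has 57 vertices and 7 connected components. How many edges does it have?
50 (Each of the 7 component trees on V_i vertices has V_i - 1 edges; summing gives V - C = 57 - 7 = 50)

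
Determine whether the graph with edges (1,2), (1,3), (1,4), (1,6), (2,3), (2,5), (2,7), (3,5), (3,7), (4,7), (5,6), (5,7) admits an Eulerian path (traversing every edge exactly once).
Yes — and in fact it has an Eulerian circuit (the graph is connected and all 7 vertices have even degree)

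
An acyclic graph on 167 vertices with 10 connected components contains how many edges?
157 (Each of the 10 component trees on V_i vertices has V_i - 1 edges; summing gives V - C = 167 - 10 = 157)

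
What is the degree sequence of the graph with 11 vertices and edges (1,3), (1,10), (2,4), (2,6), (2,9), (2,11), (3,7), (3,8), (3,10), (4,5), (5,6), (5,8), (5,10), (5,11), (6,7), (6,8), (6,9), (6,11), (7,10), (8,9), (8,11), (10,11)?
[6, 5, 5, 5, 5, 4, 4, 3, 3, 2, 2] (degrees: deg(1)=2, deg(2)=4, deg(3)=4, deg(4)=2, deg(5)=5, deg(6)=6, deg(7)=3, deg(8)=5, deg(9)=3, deg(10)=5, deg(11)=5)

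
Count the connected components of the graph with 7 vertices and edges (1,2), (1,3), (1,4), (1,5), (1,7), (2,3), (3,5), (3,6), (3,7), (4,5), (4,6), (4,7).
1 (components: {1, 2, 3, 4, 5, 6, 7})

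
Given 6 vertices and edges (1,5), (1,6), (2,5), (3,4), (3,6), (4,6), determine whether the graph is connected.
Yes (BFS from 1 visits [1, 5, 6, 2, 3, 4] — all 6 vertices reached)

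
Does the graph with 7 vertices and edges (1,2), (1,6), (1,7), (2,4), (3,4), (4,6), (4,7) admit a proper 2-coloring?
Yes. Partition: {1, 4, 5}, {2, 3, 6, 7}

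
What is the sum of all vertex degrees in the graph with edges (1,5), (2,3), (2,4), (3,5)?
8 (handshake: sum of degrees = 2|E| = 2 x 4 = 8)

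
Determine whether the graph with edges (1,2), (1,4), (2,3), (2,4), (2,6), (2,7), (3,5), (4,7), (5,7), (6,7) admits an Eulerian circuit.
No (2 vertices have odd degree: {2, 4}; Eulerian circuit requires 0)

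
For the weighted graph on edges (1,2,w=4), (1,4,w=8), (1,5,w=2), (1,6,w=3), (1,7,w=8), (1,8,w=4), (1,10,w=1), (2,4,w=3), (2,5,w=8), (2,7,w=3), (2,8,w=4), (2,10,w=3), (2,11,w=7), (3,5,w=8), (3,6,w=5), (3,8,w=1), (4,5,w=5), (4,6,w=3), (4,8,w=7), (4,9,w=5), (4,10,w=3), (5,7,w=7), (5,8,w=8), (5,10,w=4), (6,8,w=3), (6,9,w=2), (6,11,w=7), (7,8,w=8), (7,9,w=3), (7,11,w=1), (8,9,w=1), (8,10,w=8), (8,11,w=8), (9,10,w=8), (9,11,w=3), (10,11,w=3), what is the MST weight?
20 (MST edges: (1,5,w=2), (1,6,w=3), (1,10,w=1), (2,4,w=3), (2,7,w=3), (2,10,w=3), (3,8,w=1), (6,9,w=2), (7,11,w=1), (8,9,w=1); sum of weights 2 + 3 + 1 + 3 + 3 + 3 + 1 + 2 + 1 + 1 = 20)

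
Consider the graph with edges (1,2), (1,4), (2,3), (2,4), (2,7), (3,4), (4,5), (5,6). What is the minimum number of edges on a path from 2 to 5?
2 (path: 2 -> 4 -> 5, 2 edges)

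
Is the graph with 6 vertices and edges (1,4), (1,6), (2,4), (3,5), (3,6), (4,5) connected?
Yes (BFS from 1 visits [1, 4, 6, 2, 5, 3] — all 6 vertices reached)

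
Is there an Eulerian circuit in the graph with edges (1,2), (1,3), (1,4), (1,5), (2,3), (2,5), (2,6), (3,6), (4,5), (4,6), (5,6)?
No (2 vertices have odd degree: {3, 4}; Eulerian circuit requires 0)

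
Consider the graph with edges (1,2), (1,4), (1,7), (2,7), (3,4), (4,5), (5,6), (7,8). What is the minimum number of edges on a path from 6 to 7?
4 (path: 6 -> 5 -> 4 -> 1 -> 7, 4 edges)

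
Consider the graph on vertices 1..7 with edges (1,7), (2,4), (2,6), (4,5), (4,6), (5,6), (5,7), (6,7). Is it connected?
No, it has 2 components: {1, 2, 4, 5, 6, 7}, {3}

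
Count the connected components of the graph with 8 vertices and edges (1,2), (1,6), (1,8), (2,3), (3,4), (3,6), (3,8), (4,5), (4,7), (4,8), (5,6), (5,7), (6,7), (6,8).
1 (components: {1, 2, 3, 4, 5, 6, 7, 8})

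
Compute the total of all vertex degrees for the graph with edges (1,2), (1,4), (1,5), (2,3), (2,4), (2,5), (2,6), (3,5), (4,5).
18 (handshake: sum of degrees = 2|E| = 2 x 9 = 18)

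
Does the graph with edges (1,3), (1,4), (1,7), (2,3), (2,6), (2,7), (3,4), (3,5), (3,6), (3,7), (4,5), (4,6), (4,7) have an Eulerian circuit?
No (4 vertices have odd degree: {1, 2, 4, 6}; Eulerian circuit requires 0)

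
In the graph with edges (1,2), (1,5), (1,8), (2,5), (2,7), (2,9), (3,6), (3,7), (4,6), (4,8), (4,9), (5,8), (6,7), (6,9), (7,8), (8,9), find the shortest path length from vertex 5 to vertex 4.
2 (path: 5 -> 8 -> 4, 2 edges)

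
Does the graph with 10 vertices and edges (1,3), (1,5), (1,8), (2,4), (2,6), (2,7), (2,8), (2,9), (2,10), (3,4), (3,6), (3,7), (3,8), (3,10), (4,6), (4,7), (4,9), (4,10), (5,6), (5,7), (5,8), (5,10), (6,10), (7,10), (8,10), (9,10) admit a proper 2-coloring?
No (odd cycle of length 3: 8 -> 1 -> 3 -> 8)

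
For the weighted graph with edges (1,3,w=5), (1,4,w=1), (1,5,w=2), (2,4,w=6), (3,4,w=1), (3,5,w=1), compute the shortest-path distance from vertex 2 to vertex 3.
7 (path: 2 -> 4 -> 3; weights 6 + 1 = 7)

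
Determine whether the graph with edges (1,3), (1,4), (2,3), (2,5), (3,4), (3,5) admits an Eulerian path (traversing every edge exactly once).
Yes — and in fact it has an Eulerian circuit (the graph is connected and all 5 vertices have even degree)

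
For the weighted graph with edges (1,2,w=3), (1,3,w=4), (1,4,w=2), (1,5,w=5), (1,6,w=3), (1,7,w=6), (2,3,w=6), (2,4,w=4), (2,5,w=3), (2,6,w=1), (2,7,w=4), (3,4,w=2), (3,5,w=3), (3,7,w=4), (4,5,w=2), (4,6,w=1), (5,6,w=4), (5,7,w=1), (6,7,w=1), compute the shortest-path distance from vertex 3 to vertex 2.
4 (path: 3 -> 4 -> 6 -> 2; weights 2 + 1 + 1 = 4)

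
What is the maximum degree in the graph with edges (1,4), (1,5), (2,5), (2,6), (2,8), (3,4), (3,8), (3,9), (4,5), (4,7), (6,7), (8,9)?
4 (attained at vertex 4)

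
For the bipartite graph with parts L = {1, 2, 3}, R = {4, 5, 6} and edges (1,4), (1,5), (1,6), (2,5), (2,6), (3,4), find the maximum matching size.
3 (matching: (1,6), (2,5), (3,4); upper bound min(|L|,|R|) = min(3,3) = 3)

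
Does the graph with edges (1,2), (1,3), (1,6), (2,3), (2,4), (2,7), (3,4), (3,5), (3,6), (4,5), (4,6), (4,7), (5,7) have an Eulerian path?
No (6 vertices have odd degree: {1, 3, 4, 5, 6, 7}; Eulerian path requires 0 or 2)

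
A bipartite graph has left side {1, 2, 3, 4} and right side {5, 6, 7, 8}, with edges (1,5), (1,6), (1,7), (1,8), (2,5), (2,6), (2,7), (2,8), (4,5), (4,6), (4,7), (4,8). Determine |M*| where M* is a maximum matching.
3 (matching: (1,8), (2,7), (4,6); upper bound min(|L|,|R|) = min(4,4) = 4)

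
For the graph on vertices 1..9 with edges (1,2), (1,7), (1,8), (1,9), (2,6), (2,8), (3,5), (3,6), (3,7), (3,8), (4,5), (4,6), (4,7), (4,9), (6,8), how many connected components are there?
1 (components: {1, 2, 3, 4, 5, 6, 7, 8, 9})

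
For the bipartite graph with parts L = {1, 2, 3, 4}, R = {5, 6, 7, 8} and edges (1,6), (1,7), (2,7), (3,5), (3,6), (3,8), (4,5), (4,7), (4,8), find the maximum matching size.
4 (matching: (1,6), (2,7), (3,5), (4,8); upper bound min(|L|,|R|) = min(4,4) = 4)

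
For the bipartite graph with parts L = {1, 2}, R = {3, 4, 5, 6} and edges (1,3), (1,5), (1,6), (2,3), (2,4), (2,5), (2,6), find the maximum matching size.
2 (matching: (1,6), (2,5); upper bound min(|L|,|R|) = min(2,4) = 2)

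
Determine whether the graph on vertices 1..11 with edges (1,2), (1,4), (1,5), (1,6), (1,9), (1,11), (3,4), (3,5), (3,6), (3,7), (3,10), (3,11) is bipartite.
Yes. Partition: {1, 3, 8}, {2, 4, 5, 6, 7, 9, 10, 11}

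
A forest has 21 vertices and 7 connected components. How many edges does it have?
14 (Each of the 7 component trees on V_i vertices has V_i - 1 edges; summing gives V - C = 21 - 7 = 14)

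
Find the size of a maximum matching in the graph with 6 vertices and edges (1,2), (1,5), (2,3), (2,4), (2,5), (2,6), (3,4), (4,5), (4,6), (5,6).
3 (matching: (1,5), (2,3), (4,6); upper bound floor(n/2) = floor(6/2) = 3)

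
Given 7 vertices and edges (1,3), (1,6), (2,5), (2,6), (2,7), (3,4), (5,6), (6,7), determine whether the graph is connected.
Yes (BFS from 1 visits [1, 3, 6, 4, 2, 5, 7] — all 7 vertices reached)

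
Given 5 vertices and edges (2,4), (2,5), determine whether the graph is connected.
No, it has 3 components: {1}, {2, 4, 5}, {3}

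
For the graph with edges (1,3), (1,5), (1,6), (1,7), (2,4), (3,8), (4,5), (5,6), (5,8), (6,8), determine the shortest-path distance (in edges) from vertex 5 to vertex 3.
2 (path: 5 -> 1 -> 3, 2 edges)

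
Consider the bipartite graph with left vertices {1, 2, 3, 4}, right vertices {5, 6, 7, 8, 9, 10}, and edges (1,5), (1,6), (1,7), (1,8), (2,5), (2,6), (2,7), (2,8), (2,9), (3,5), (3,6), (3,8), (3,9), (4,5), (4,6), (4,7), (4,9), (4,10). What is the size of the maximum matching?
4 (matching: (1,8), (2,7), (3,9), (4,10); upper bound min(|L|,|R|) = min(4,6) = 4)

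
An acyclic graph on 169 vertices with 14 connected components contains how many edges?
155 (Each of the 14 component trees on V_i vertices has V_i - 1 edges; summing gives V - C = 169 - 14 = 155)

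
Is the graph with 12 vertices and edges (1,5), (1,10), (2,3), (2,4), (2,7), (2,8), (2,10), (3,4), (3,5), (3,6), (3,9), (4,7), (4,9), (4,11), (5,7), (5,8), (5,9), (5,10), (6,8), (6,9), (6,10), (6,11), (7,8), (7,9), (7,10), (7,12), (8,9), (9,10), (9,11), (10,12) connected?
Yes (BFS from 1 visits [1, 5, 10, 3, 7, 8, 9, 2, 6, 12, 4, 11] — all 12 vertices reached)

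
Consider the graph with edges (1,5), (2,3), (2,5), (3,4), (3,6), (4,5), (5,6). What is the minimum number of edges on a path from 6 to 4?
2 (path: 6 -> 3 -> 4, 2 edges)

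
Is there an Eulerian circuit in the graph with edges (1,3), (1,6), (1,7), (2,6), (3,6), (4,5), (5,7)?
No (4 vertices have odd degree: {1, 2, 4, 6}; Eulerian circuit requires 0)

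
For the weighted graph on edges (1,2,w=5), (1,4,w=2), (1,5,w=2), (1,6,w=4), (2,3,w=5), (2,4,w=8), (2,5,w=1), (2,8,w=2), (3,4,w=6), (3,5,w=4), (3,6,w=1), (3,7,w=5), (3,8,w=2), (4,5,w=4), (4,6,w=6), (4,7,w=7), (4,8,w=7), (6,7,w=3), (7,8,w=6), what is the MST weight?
13 (MST edges: (1,4,w=2), (1,5,w=2), (2,5,w=1), (2,8,w=2), (3,6,w=1), (3,8,w=2), (6,7,w=3); sum of weights 2 + 2 + 1 + 2 + 1 + 2 + 3 = 13)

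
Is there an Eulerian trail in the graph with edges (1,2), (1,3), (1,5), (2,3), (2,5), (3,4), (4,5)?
No (4 vertices have odd degree: {1, 2, 3, 5}; Eulerian path requires 0 or 2)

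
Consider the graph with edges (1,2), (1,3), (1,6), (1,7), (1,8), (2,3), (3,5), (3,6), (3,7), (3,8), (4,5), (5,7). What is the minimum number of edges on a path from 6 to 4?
3 (path: 6 -> 3 -> 5 -> 4, 3 edges)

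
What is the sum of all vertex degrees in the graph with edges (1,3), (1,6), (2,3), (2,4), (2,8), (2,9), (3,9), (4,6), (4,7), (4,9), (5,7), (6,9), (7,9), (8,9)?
28 (handshake: sum of degrees = 2|E| = 2 x 14 = 28)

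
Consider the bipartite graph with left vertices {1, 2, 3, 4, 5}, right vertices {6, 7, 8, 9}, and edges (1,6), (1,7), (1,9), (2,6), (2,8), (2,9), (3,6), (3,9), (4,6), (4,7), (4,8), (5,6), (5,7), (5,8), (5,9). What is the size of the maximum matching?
4 (matching: (1,9), (2,8), (3,6), (4,7); upper bound min(|L|,|R|) = min(5,4) = 4)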